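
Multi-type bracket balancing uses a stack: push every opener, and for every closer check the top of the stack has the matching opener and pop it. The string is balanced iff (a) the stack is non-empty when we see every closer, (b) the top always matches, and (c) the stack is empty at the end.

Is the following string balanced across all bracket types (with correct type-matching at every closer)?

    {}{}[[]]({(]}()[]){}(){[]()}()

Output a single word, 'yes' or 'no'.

pos 0: push '{'; stack = {
pos 1: '}' matches '{'; pop; stack = (empty)
pos 2: push '{'; stack = {
pos 3: '}' matches '{'; pop; stack = (empty)
pos 4: push '['; stack = [
pos 5: push '['; stack = [[
pos 6: ']' matches '['; pop; stack = [
pos 7: ']' matches '['; pop; stack = (empty)
pos 8: push '('; stack = (
pos 9: push '{'; stack = ({
pos 10: push '('; stack = ({(
pos 11: saw closer ']' but top of stack is '(' (expected ')') → INVALID
Verdict: type mismatch at position 11: ']' closes '(' → no

Answer: no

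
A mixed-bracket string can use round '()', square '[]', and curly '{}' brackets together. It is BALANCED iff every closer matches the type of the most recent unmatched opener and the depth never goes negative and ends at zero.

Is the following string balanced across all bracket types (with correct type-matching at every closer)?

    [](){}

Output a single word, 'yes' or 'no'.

pos 0: push '['; stack = [
pos 1: ']' matches '['; pop; stack = (empty)
pos 2: push '('; stack = (
pos 3: ')' matches '('; pop; stack = (empty)
pos 4: push '{'; stack = {
pos 5: '}' matches '{'; pop; stack = (empty)
end: stack empty → VALID
Verdict: properly nested → yes

Answer: yes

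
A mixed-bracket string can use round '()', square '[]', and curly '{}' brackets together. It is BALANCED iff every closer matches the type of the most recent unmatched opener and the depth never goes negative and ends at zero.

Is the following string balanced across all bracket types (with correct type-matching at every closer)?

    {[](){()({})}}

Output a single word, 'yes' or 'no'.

Answer: yes

Derivation:
pos 0: push '{'; stack = {
pos 1: push '['; stack = {[
pos 2: ']' matches '['; pop; stack = {
pos 3: push '('; stack = {(
pos 4: ')' matches '('; pop; stack = {
pos 5: push '{'; stack = {{
pos 6: push '('; stack = {{(
pos 7: ')' matches '('; pop; stack = {{
pos 8: push '('; stack = {{(
pos 9: push '{'; stack = {{({
pos 10: '}' matches '{'; pop; stack = {{(
pos 11: ')' matches '('; pop; stack = {{
pos 12: '}' matches '{'; pop; stack = {
pos 13: '}' matches '{'; pop; stack = (empty)
end: stack empty → VALID
Verdict: properly nested → yes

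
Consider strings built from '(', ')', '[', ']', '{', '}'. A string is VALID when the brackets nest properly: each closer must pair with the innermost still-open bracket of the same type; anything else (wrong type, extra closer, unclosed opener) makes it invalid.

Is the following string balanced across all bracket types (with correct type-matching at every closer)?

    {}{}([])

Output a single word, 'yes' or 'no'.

Answer: yes

Derivation:
pos 0: push '{'; stack = {
pos 1: '}' matches '{'; pop; stack = (empty)
pos 2: push '{'; stack = {
pos 3: '}' matches '{'; pop; stack = (empty)
pos 4: push '('; stack = (
pos 5: push '['; stack = ([
pos 6: ']' matches '['; pop; stack = (
pos 7: ')' matches '('; pop; stack = (empty)
end: stack empty → VALID
Verdict: properly nested → yes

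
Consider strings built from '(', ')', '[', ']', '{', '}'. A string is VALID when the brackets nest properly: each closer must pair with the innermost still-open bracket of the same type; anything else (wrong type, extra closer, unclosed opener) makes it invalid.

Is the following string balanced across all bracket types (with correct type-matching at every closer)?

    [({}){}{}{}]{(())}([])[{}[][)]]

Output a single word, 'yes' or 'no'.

pos 0: push '['; stack = [
pos 1: push '('; stack = [(
pos 2: push '{'; stack = [({
pos 3: '}' matches '{'; pop; stack = [(
pos 4: ')' matches '('; pop; stack = [
pos 5: push '{'; stack = [{
pos 6: '}' matches '{'; pop; stack = [
pos 7: push '{'; stack = [{
pos 8: '}' matches '{'; pop; stack = [
pos 9: push '{'; stack = [{
pos 10: '}' matches '{'; pop; stack = [
pos 11: ']' matches '['; pop; stack = (empty)
pos 12: push '{'; stack = {
pos 13: push '('; stack = {(
pos 14: push '('; stack = {((
pos 15: ')' matches '('; pop; stack = {(
pos 16: ')' matches '('; pop; stack = {
pos 17: '}' matches '{'; pop; stack = (empty)
pos 18: push '('; stack = (
pos 19: push '['; stack = ([
pos 20: ']' matches '['; pop; stack = (
pos 21: ')' matches '('; pop; stack = (empty)
pos 22: push '['; stack = [
pos 23: push '{'; stack = [{
pos 24: '}' matches '{'; pop; stack = [
pos 25: push '['; stack = [[
pos 26: ']' matches '['; pop; stack = [
pos 27: push '['; stack = [[
pos 28: saw closer ')' but top of stack is '[' (expected ']') → INVALID
Verdict: type mismatch at position 28: ')' closes '[' → no

Answer: no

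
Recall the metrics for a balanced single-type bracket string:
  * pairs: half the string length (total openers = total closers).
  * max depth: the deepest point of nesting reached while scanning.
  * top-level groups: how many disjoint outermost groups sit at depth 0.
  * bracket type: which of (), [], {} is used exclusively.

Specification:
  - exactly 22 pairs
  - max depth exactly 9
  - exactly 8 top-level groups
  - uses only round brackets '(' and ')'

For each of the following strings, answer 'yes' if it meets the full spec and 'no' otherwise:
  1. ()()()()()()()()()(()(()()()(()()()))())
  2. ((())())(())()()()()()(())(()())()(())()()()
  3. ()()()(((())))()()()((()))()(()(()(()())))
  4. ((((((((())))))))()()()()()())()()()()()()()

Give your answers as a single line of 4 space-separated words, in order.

String 1 '()()()()()()()()()(()(()()()(()()()))())': depth seq [1 0 1 0 1 0 1 0 1 0 1 0 1 0 1 0 1 0 1 2 1 2 3 2 3 2 3 2 3 4 3 4 3 4 3 2 1 2 1 0]
  -> pairs=20 depth=4 groups=10 -> no
String 2 '((())())(())()()()()()(())(()())()(())()()()': depth seq [1 2 3 2 1 2 1 0 1 2 1 0 1 0 1 0 1 0 1 0 1 0 1 2 1 0 1 2 1 2 1 0 1 0 1 2 1 0 1 0 1 0 1 0]
  -> pairs=22 depth=3 groups=14 -> no
String 3 '()()()(((())))()()()((()))()(()(()(()())))': depth seq [1 0 1 0 1 0 1 2 3 4 3 2 1 0 1 0 1 0 1 0 1 2 3 2 1 0 1 0 1 2 1 2 3 2 3 4 3 4 3 2 1 0]
  -> pairs=21 depth=4 groups=10 -> no
String 4 '((((((((())))))))()()()()()())()()()()()()()': depth seq [1 2 3 4 5 6 7 8 9 8 7 6 5 4 3 2 1 2 1 2 1 2 1 2 1 2 1 2 1 0 1 0 1 0 1 0 1 0 1 0 1 0 1 0]
  -> pairs=22 depth=9 groups=8 -> yes

Answer: no no no yes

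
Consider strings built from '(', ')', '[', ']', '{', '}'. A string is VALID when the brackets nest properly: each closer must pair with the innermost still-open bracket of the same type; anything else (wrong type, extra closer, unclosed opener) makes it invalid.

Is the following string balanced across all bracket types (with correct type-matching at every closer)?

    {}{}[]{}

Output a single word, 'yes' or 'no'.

pos 0: push '{'; stack = {
pos 1: '}' matches '{'; pop; stack = (empty)
pos 2: push '{'; stack = {
pos 3: '}' matches '{'; pop; stack = (empty)
pos 4: push '['; stack = [
pos 5: ']' matches '['; pop; stack = (empty)
pos 6: push '{'; stack = {
pos 7: '}' matches '{'; pop; stack = (empty)
end: stack empty → VALID
Verdict: properly nested → yes

Answer: yes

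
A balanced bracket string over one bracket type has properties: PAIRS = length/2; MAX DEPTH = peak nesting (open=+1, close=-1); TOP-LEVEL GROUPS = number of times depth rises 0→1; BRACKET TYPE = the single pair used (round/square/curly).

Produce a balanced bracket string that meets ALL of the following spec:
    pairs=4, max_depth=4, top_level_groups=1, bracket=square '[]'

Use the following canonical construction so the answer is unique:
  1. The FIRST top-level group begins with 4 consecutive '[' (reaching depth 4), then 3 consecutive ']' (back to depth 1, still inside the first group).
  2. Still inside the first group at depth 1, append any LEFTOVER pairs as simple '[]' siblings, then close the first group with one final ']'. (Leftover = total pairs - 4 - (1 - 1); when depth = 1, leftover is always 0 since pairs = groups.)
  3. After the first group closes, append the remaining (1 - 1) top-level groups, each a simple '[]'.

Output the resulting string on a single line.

Answer: [[[[]]]]

Derivation:
Spec: pairs=4 depth=4 groups=1
Leftover pairs = 4 - 4 - (1-1) = 0
First group: deep chain of depth 4 + 0 sibling pairs
Remaining 0 groups: simple '[]' each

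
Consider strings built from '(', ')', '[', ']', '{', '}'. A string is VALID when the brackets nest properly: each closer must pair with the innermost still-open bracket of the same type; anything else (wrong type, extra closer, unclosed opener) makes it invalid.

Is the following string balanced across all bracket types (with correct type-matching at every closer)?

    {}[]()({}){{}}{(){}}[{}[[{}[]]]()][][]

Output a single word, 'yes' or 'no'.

pos 0: push '{'; stack = {
pos 1: '}' matches '{'; pop; stack = (empty)
pos 2: push '['; stack = [
pos 3: ']' matches '['; pop; stack = (empty)
pos 4: push '('; stack = (
pos 5: ')' matches '('; pop; stack = (empty)
pos 6: push '('; stack = (
pos 7: push '{'; stack = ({
pos 8: '}' matches '{'; pop; stack = (
pos 9: ')' matches '('; pop; stack = (empty)
pos 10: push '{'; stack = {
pos 11: push '{'; stack = {{
pos 12: '}' matches '{'; pop; stack = {
pos 13: '}' matches '{'; pop; stack = (empty)
pos 14: push '{'; stack = {
pos 15: push '('; stack = {(
pos 16: ')' matches '('; pop; stack = {
pos 17: push '{'; stack = {{
pos 18: '}' matches '{'; pop; stack = {
pos 19: '}' matches '{'; pop; stack = (empty)
pos 20: push '['; stack = [
pos 21: push '{'; stack = [{
pos 22: '}' matches '{'; pop; stack = [
pos 23: push '['; stack = [[
pos 24: push '['; stack = [[[
pos 25: push '{'; stack = [[[{
pos 26: '}' matches '{'; pop; stack = [[[
pos 27: push '['; stack = [[[[
pos 28: ']' matches '['; pop; stack = [[[
pos 29: ']' matches '['; pop; stack = [[
pos 30: ']' matches '['; pop; stack = [
pos 31: push '('; stack = [(
pos 32: ')' matches '('; pop; stack = [
pos 33: ']' matches '['; pop; stack = (empty)
pos 34: push '['; stack = [
pos 35: ']' matches '['; pop; stack = (empty)
pos 36: push '['; stack = [
pos 37: ']' matches '['; pop; stack = (empty)
end: stack empty → VALID
Verdict: properly nested → yes

Answer: yes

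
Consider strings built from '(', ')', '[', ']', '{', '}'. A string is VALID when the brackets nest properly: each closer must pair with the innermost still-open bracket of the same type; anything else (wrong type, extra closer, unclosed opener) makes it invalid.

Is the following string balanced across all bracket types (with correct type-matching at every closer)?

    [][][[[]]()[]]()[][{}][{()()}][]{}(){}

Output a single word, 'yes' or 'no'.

pos 0: push '['; stack = [
pos 1: ']' matches '['; pop; stack = (empty)
pos 2: push '['; stack = [
pos 3: ']' matches '['; pop; stack = (empty)
pos 4: push '['; stack = [
pos 5: push '['; stack = [[
pos 6: push '['; stack = [[[
pos 7: ']' matches '['; pop; stack = [[
pos 8: ']' matches '['; pop; stack = [
pos 9: push '('; stack = [(
pos 10: ')' matches '('; pop; stack = [
pos 11: push '['; stack = [[
pos 12: ']' matches '['; pop; stack = [
pos 13: ']' matches '['; pop; stack = (empty)
pos 14: push '('; stack = (
pos 15: ')' matches '('; pop; stack = (empty)
pos 16: push '['; stack = [
pos 17: ']' matches '['; pop; stack = (empty)
pos 18: push '['; stack = [
pos 19: push '{'; stack = [{
pos 20: '}' matches '{'; pop; stack = [
pos 21: ']' matches '['; pop; stack = (empty)
pos 22: push '['; stack = [
pos 23: push '{'; stack = [{
pos 24: push '('; stack = [{(
pos 25: ')' matches '('; pop; stack = [{
pos 26: push '('; stack = [{(
pos 27: ')' matches '('; pop; stack = [{
pos 28: '}' matches '{'; pop; stack = [
pos 29: ']' matches '['; pop; stack = (empty)
pos 30: push '['; stack = [
pos 31: ']' matches '['; pop; stack = (empty)
pos 32: push '{'; stack = {
pos 33: '}' matches '{'; pop; stack = (empty)
pos 34: push '('; stack = (
pos 35: ')' matches '('; pop; stack = (empty)
pos 36: push '{'; stack = {
pos 37: '}' matches '{'; pop; stack = (empty)
end: stack empty → VALID
Verdict: properly nested → yes

Answer: yes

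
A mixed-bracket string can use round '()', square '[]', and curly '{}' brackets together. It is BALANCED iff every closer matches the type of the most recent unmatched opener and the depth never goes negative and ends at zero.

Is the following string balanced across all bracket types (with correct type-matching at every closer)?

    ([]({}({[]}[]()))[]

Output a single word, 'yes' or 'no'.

Answer: no

Derivation:
pos 0: push '('; stack = (
pos 1: push '['; stack = ([
pos 2: ']' matches '['; pop; stack = (
pos 3: push '('; stack = ((
pos 4: push '{'; stack = (({
pos 5: '}' matches '{'; pop; stack = ((
pos 6: push '('; stack = (((
pos 7: push '{'; stack = ((({
pos 8: push '['; stack = ((({[
pos 9: ']' matches '['; pop; stack = ((({
pos 10: '}' matches '{'; pop; stack = (((
pos 11: push '['; stack = ((([
pos 12: ']' matches '['; pop; stack = (((
pos 13: push '('; stack = ((((
pos 14: ')' matches '('; pop; stack = (((
pos 15: ')' matches '('; pop; stack = ((
pos 16: ')' matches '('; pop; stack = (
pos 17: push '['; stack = ([
pos 18: ']' matches '['; pop; stack = (
end: stack still non-empty (() → INVALID
Verdict: unclosed openers at end: ( → no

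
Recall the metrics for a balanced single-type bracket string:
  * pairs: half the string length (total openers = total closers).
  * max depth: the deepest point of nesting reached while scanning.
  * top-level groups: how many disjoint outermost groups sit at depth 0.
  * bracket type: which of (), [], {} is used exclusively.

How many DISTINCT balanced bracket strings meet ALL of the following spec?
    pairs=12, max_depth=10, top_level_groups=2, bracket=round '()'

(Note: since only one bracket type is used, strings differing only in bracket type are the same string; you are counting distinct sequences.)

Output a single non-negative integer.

Answer: 36

Derivation:
Spec: pairs=12 depth=10 groups=2
Count(depth <= 10) = 58784
Count(depth <= 9) = 58748
Count(depth == 10) = 58784 - 58748 = 36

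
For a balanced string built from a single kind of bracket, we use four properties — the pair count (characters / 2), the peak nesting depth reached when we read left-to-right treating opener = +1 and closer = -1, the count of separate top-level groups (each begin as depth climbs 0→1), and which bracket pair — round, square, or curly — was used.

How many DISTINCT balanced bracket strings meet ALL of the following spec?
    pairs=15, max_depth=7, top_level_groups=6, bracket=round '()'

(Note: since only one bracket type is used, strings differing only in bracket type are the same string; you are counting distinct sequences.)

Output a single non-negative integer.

Spec: pairs=15 depth=7 groups=6
Count(depth <= 7) = 325628
Count(depth <= 6) = 319148
Count(depth == 7) = 325628 - 319148 = 6480

Answer: 6480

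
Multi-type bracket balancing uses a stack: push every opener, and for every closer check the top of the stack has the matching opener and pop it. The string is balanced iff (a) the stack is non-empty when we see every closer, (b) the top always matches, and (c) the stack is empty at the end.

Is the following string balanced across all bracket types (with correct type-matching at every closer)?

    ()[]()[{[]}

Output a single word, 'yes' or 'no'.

pos 0: push '('; stack = (
pos 1: ')' matches '('; pop; stack = (empty)
pos 2: push '['; stack = [
pos 3: ']' matches '['; pop; stack = (empty)
pos 4: push '('; stack = (
pos 5: ')' matches '('; pop; stack = (empty)
pos 6: push '['; stack = [
pos 7: push '{'; stack = [{
pos 8: push '['; stack = [{[
pos 9: ']' matches '['; pop; stack = [{
pos 10: '}' matches '{'; pop; stack = [
end: stack still non-empty ([) → INVALID
Verdict: unclosed openers at end: [ → no

Answer: no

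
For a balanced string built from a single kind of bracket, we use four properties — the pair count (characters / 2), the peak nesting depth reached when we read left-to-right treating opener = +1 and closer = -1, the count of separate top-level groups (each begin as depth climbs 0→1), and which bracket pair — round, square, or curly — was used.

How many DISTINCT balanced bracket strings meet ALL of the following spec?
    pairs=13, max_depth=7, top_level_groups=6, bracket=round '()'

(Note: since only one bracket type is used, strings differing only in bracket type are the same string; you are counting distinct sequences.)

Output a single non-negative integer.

Spec: pairs=13 depth=7 groups=6
Count(depth <= 7) = 23250
Count(depth <= 6) = 23154
Count(depth == 7) = 23250 - 23154 = 96

Answer: 96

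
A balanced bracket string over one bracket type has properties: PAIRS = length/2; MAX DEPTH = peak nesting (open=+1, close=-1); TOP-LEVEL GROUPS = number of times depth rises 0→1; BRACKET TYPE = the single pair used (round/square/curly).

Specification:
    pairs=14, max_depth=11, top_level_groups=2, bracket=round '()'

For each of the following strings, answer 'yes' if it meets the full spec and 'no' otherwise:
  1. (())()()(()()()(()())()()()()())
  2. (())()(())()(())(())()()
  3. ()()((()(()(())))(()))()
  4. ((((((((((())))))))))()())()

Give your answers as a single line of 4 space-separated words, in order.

String 1 '(())()()(()()()(()())()()()()())': depth seq [1 2 1 0 1 0 1 0 1 2 1 2 1 2 1 2 3 2 3 2 1 2 1 2 1 2 1 2 1 2 1 0]
  -> pairs=16 depth=3 groups=4 -> no
String 2 '(())()(())()(())(())()()': depth seq [1 2 1 0 1 0 1 2 1 0 1 0 1 2 1 0 1 2 1 0 1 0 1 0]
  -> pairs=12 depth=2 groups=8 -> no
String 3 '()()((()(()(())))(()))()': depth seq [1 0 1 0 1 2 3 2 3 4 3 4 5 4 3 2 1 2 3 2 1 0 1 0]
  -> pairs=12 depth=5 groups=4 -> no
String 4 '((((((((((())))))))))()())()': depth seq [1 2 3 4 5 6 7 8 9 10 11 10 9 8 7 6 5 4 3 2 1 2 1 2 1 0 1 0]
  -> pairs=14 depth=11 groups=2 -> yes

Answer: no no no yes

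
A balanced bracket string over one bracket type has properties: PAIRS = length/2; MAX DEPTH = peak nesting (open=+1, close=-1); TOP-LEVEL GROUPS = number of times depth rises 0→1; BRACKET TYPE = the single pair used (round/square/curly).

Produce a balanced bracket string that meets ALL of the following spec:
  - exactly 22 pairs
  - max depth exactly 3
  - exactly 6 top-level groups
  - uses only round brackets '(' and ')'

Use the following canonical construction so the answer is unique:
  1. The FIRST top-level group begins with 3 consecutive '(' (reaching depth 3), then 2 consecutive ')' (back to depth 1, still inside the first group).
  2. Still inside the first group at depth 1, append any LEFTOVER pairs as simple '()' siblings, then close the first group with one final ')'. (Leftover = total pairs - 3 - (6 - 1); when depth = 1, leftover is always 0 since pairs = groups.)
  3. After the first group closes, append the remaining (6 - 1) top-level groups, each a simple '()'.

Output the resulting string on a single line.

Spec: pairs=22 depth=3 groups=6
Leftover pairs = 22 - 3 - (6-1) = 14
First group: deep chain of depth 3 + 14 sibling pairs
Remaining 5 groups: simple '()' each

Answer: ((())()()()()()()()()()()()()()())()()()()()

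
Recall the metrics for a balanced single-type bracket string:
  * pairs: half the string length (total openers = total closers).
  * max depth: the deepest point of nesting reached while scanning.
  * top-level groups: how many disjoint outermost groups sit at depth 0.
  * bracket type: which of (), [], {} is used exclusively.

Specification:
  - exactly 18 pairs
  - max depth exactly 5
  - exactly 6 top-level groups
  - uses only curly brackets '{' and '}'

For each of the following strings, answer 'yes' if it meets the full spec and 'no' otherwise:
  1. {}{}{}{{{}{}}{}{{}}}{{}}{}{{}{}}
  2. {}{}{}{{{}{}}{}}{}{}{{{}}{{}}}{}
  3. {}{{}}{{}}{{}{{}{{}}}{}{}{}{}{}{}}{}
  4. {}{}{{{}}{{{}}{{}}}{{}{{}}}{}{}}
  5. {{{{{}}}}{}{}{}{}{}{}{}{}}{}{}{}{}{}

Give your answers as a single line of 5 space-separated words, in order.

Answer: no no no no yes

Derivation:
String 1 '{}{}{}{{{}{}}{}{{}}}{{}}{}{{}{}}': depth seq [1 0 1 0 1 0 1 2 3 2 3 2 1 2 1 2 3 2 1 0 1 2 1 0 1 0 1 2 1 2 1 0]
  -> pairs=16 depth=3 groups=7 -> no
String 2 '{}{}{}{{{}{}}{}}{}{}{{{}}{{}}}{}': depth seq [1 0 1 0 1 0 1 2 3 2 3 2 1 2 1 0 1 0 1 0 1 2 3 2 1 2 3 2 1 0 1 0]
  -> pairs=16 depth=3 groups=8 -> no
String 3 '{}{{}}{{}}{{}{{}{{}}}{}{}{}{}{}{}}{}': depth seq [1 0 1 2 1 0 1 2 1 0 1 2 1 2 3 2 3 4 3 2 1 2 1 2 1 2 1 2 1 2 1 2 1 0 1 0]
  -> pairs=18 depth=4 groups=5 -> no
String 4 '{}{}{{{}}{{{}}{{}}}{{}{{}}}{}{}}': depth seq [1 0 1 0 1 2 3 2 1 2 3 4 3 2 3 4 3 2 1 2 3 2 3 4 3 2 1 2 1 2 1 0]
  -> pairs=16 depth=4 groups=3 -> no
String 5 '{{{{{}}}}{}{}{}{}{}{}{}{}}{}{}{}{}{}': depth seq [1 2 3 4 5 4 3 2 1 2 1 2 1 2 1 2 1 2 1 2 1 2 1 2 1 0 1 0 1 0 1 0 1 0 1 0]
  -> pairs=18 depth=5 groups=6 -> yes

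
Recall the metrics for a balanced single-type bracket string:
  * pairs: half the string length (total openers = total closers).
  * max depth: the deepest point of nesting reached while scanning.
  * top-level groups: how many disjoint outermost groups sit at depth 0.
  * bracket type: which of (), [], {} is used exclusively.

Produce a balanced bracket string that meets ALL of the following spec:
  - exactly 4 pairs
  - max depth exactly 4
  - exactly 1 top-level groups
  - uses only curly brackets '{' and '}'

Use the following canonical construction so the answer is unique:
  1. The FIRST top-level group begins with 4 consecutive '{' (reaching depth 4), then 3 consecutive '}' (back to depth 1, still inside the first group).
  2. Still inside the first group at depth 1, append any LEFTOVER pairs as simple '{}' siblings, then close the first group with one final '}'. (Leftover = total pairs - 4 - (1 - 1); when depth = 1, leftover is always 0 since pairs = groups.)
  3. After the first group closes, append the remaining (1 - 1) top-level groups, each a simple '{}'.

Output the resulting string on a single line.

Spec: pairs=4 depth=4 groups=1
Leftover pairs = 4 - 4 - (1-1) = 0
First group: deep chain of depth 4 + 0 sibling pairs
Remaining 0 groups: simple '{}' each

Answer: {{{{}}}}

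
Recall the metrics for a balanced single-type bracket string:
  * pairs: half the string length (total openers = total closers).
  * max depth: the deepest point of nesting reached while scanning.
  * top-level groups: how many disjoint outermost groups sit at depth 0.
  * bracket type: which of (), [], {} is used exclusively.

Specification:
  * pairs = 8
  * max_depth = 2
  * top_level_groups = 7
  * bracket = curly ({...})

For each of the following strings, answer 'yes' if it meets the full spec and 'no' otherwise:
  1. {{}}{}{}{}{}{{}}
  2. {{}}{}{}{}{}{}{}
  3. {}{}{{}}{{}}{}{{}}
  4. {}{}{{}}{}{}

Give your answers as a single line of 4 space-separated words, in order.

String 1 '{{}}{}{}{}{}{{}}': depth seq [1 2 1 0 1 0 1 0 1 0 1 0 1 2 1 0]
  -> pairs=8 depth=2 groups=6 -> no
String 2 '{{}}{}{}{}{}{}{}': depth seq [1 2 1 0 1 0 1 0 1 0 1 0 1 0 1 0]
  -> pairs=8 depth=2 groups=7 -> yes
String 3 '{}{}{{}}{{}}{}{{}}': depth seq [1 0 1 0 1 2 1 0 1 2 1 0 1 0 1 2 1 0]
  -> pairs=9 depth=2 groups=6 -> no
String 4 '{}{}{{}}{}{}': depth seq [1 0 1 0 1 2 1 0 1 0 1 0]
  -> pairs=6 depth=2 groups=5 -> no

Answer: no yes no no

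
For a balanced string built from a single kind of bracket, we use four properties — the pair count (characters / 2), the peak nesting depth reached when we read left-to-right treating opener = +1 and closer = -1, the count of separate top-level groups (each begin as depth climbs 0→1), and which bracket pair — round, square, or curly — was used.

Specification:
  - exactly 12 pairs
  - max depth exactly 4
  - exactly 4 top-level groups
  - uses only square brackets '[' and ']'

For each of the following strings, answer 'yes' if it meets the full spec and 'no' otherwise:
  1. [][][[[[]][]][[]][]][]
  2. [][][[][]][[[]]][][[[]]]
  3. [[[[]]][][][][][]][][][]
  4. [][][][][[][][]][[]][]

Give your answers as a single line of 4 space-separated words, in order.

Answer: no no yes no

Derivation:
String 1 '[][][[[[]][]][[]][]][]': depth seq [1 0 1 0 1 2 3 4 3 2 3 2 1 2 3 2 1 2 1 0 1 0]
  -> pairs=11 depth=4 groups=4 -> no
String 2 '[][][[][]][[[]]][][[[]]]': depth seq [1 0 1 0 1 2 1 2 1 0 1 2 3 2 1 0 1 0 1 2 3 2 1 0]
  -> pairs=12 depth=3 groups=6 -> no
String 3 '[[[[]]][][][][][]][][][]': depth seq [1 2 3 4 3 2 1 2 1 2 1 2 1 2 1 2 1 0 1 0 1 0 1 0]
  -> pairs=12 depth=4 groups=4 -> yes
String 4 '[][][][][[][][]][[]][]': depth seq [1 0 1 0 1 0 1 0 1 2 1 2 1 2 1 0 1 2 1 0 1 0]
  -> pairs=11 depth=2 groups=7 -> no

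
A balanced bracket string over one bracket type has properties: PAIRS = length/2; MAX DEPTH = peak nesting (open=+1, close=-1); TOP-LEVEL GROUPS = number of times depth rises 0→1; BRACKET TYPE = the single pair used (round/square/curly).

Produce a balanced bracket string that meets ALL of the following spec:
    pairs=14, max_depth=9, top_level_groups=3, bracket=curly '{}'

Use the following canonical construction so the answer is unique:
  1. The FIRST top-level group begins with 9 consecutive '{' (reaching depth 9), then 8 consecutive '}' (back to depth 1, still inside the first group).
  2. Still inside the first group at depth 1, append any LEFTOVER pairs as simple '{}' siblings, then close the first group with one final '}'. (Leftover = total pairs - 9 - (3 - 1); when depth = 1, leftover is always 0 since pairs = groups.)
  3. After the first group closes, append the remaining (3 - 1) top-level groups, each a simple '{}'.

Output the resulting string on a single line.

Spec: pairs=14 depth=9 groups=3
Leftover pairs = 14 - 9 - (3-1) = 3
First group: deep chain of depth 9 + 3 sibling pairs
Remaining 2 groups: simple '{}' each

Answer: {{{{{{{{{}}}}}}}}{}{}{}}{}{}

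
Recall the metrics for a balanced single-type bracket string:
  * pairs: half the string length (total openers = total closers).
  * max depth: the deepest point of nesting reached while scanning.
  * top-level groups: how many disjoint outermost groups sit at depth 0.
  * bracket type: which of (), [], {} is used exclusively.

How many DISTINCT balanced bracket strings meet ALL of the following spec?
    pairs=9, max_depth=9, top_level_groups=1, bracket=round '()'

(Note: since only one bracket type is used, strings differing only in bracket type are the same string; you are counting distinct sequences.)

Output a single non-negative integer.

Spec: pairs=9 depth=9 groups=1
Count(depth <= 9) = 1430
Count(depth <= 8) = 1429
Count(depth == 9) = 1430 - 1429 = 1

Answer: 1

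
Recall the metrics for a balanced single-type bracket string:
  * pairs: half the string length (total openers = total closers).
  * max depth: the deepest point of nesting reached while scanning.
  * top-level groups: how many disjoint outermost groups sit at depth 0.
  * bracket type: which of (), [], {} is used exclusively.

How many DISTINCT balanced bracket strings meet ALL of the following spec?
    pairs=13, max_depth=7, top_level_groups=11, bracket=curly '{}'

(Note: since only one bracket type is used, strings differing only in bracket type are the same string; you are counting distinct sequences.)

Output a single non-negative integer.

Answer: 0

Derivation:
Spec: pairs=13 depth=7 groups=11
Count(depth <= 7) = 77
Count(depth <= 6) = 77
Count(depth == 7) = 77 - 77 = 0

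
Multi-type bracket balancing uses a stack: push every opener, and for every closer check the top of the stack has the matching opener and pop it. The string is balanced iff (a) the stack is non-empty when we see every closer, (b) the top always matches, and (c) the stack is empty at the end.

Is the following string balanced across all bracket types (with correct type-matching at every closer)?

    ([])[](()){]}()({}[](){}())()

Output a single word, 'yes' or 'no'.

pos 0: push '('; stack = (
pos 1: push '['; stack = ([
pos 2: ']' matches '['; pop; stack = (
pos 3: ')' matches '('; pop; stack = (empty)
pos 4: push '['; stack = [
pos 5: ']' matches '['; pop; stack = (empty)
pos 6: push '('; stack = (
pos 7: push '('; stack = ((
pos 8: ')' matches '('; pop; stack = (
pos 9: ')' matches '('; pop; stack = (empty)
pos 10: push '{'; stack = {
pos 11: saw closer ']' but top of stack is '{' (expected '}') → INVALID
Verdict: type mismatch at position 11: ']' closes '{' → no

Answer: no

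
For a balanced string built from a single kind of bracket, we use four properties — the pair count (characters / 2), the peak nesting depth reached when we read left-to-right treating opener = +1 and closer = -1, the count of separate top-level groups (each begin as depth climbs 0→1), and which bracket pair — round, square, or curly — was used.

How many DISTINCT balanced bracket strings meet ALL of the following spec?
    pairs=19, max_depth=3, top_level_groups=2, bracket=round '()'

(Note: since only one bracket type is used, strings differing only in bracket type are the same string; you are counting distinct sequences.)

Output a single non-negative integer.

Answer: 655342

Derivation:
Spec: pairs=19 depth=3 groups=2
Count(depth <= 3) = 655360
Count(depth <= 2) = 18
Count(depth == 3) = 655360 - 18 = 655342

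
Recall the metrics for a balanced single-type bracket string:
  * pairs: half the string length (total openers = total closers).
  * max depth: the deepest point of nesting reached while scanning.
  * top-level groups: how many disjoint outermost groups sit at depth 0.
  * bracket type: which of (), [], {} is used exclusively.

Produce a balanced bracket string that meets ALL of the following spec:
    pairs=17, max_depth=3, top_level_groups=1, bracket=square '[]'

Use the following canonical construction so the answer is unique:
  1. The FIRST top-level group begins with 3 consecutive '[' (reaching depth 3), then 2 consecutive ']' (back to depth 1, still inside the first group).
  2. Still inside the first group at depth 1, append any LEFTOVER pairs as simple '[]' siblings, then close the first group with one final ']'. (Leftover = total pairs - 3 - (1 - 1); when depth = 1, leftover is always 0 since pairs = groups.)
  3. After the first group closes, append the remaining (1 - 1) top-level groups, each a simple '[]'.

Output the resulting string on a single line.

Spec: pairs=17 depth=3 groups=1
Leftover pairs = 17 - 3 - (1-1) = 14
First group: deep chain of depth 3 + 14 sibling pairs
Remaining 0 groups: simple '[]' each

Answer: [[[]][][][][][][][][][][][][][][]]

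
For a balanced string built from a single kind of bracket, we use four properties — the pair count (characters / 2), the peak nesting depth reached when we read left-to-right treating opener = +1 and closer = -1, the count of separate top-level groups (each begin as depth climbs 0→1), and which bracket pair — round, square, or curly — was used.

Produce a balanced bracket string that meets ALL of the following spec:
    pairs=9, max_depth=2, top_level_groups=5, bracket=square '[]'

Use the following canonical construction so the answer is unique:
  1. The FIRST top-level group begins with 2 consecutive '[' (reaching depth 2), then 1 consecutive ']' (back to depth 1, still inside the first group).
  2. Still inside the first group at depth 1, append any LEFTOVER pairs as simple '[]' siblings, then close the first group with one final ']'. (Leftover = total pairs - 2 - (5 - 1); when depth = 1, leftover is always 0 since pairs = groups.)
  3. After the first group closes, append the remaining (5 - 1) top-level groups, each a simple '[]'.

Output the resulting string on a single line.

Answer: [[][][][]][][][][]

Derivation:
Spec: pairs=9 depth=2 groups=5
Leftover pairs = 9 - 2 - (5-1) = 3
First group: deep chain of depth 2 + 3 sibling pairs
Remaining 4 groups: simple '[]' each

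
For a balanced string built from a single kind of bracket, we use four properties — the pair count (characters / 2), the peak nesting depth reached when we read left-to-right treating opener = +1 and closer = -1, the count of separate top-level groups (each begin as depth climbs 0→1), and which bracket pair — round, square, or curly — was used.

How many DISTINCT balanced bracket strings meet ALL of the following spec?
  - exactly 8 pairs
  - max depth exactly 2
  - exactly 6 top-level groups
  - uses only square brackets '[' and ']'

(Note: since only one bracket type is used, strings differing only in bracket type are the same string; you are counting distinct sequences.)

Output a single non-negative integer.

Spec: pairs=8 depth=2 groups=6
Count(depth <= 2) = 21
Count(depth <= 1) = 0
Count(depth == 2) = 21 - 0 = 21

Answer: 21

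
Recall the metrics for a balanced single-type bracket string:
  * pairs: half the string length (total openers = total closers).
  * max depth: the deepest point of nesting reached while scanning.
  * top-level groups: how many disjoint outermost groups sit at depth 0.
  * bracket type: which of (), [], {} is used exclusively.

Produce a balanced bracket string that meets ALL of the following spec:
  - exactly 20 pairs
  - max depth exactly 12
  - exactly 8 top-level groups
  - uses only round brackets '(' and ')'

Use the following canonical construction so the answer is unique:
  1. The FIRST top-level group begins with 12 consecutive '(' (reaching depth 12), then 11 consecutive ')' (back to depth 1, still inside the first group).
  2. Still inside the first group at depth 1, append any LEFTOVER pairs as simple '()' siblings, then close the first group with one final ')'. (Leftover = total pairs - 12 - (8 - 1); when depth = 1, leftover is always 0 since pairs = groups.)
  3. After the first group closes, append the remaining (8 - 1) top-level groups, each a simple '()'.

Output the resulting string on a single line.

Answer: (((((((((((()))))))))))())()()()()()()()

Derivation:
Spec: pairs=20 depth=12 groups=8
Leftover pairs = 20 - 12 - (8-1) = 1
First group: deep chain of depth 12 + 1 sibling pairs
Remaining 7 groups: simple '()' each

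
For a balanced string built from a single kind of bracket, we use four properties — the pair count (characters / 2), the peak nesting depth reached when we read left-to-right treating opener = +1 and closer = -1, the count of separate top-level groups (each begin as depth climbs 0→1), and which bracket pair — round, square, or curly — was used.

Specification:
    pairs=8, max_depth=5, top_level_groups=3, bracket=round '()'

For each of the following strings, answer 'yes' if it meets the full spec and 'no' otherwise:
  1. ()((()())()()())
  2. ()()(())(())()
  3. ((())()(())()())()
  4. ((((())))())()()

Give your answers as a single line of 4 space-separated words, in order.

String 1 '()((()())()()())': depth seq [1 0 1 2 3 2 3 2 1 2 1 2 1 2 1 0]
  -> pairs=8 depth=3 groups=2 -> no
String 2 '()()(())(())()': depth seq [1 0 1 0 1 2 1 0 1 2 1 0 1 0]
  -> pairs=7 depth=2 groups=5 -> no
String 3 '((())()(())()())()': depth seq [1 2 3 2 1 2 1 2 3 2 1 2 1 2 1 0 1 0]
  -> pairs=9 depth=3 groups=2 -> no
String 4 '((((())))())()()': depth seq [1 2 3 4 5 4 3 2 1 2 1 0 1 0 1 0]
  -> pairs=8 depth=5 groups=3 -> yes

Answer: no no no yes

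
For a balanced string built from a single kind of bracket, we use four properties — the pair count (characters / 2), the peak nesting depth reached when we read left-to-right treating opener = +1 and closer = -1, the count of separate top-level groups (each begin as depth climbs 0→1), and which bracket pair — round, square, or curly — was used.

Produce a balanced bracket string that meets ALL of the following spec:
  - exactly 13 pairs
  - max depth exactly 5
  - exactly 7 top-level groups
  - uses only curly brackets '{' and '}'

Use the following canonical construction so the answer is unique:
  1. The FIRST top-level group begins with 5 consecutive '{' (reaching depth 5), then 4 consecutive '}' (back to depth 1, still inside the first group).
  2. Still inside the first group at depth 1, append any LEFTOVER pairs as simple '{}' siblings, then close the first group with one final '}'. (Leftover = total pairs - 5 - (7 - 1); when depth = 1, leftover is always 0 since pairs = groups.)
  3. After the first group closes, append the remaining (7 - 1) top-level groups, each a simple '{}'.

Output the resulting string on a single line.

Spec: pairs=13 depth=5 groups=7
Leftover pairs = 13 - 5 - (7-1) = 2
First group: deep chain of depth 5 + 2 sibling pairs
Remaining 6 groups: simple '{}' each

Answer: {{{{{}}}}{}{}}{}{}{}{}{}{}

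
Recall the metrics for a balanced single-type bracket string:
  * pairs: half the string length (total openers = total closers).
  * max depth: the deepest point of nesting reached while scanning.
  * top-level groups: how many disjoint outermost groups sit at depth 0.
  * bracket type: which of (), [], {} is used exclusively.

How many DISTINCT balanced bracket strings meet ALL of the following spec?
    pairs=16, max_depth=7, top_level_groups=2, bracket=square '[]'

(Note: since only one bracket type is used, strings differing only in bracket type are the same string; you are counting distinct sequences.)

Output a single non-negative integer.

Answer: 1831953

Derivation:
Spec: pairs=16 depth=7 groups=2
Count(depth <= 7) = 8235856
Count(depth <= 6) = 6403903
Count(depth == 7) = 8235856 - 6403903 = 1831953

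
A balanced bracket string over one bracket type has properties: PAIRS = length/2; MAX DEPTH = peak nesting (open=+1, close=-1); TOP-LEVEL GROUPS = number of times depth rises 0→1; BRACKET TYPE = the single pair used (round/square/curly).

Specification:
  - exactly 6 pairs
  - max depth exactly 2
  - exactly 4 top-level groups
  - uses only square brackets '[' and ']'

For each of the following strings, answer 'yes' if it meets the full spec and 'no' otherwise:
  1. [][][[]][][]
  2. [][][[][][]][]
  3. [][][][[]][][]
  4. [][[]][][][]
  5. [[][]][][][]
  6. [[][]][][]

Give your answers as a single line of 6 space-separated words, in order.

String 1 '[][][[]][][]': depth seq [1 0 1 0 1 2 1 0 1 0 1 0]
  -> pairs=6 depth=2 groups=5 -> no
String 2 '[][][[][][]][]': depth seq [1 0 1 0 1 2 1 2 1 2 1 0 1 0]
  -> pairs=7 depth=2 groups=4 -> no
String 3 '[][][][[]][][]': depth seq [1 0 1 0 1 0 1 2 1 0 1 0 1 0]
  -> pairs=7 depth=2 groups=6 -> no
String 4 '[][[]][][][]': depth seq [1 0 1 2 1 0 1 0 1 0 1 0]
  -> pairs=6 depth=2 groups=5 -> no
String 5 '[[][]][][][]': depth seq [1 2 1 2 1 0 1 0 1 0 1 0]
  -> pairs=6 depth=2 groups=4 -> yes
String 6 '[[][]][][]': depth seq [1 2 1 2 1 0 1 0 1 0]
  -> pairs=5 depth=2 groups=3 -> no

Answer: no no no no yes no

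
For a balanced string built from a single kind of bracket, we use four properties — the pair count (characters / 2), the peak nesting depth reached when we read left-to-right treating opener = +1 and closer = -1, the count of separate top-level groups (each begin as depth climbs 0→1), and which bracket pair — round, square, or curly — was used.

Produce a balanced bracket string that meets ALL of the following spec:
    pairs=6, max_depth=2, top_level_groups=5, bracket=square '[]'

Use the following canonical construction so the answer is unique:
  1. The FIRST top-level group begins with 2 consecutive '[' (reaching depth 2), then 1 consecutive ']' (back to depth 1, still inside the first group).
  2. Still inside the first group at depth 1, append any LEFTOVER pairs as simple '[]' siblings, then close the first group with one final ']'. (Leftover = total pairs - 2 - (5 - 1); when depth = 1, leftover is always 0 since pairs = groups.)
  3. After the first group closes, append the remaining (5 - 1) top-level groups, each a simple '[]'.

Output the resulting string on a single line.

Spec: pairs=6 depth=2 groups=5
Leftover pairs = 6 - 2 - (5-1) = 0
First group: deep chain of depth 2 + 0 sibling pairs
Remaining 4 groups: simple '[]' each

Answer: [[]][][][][]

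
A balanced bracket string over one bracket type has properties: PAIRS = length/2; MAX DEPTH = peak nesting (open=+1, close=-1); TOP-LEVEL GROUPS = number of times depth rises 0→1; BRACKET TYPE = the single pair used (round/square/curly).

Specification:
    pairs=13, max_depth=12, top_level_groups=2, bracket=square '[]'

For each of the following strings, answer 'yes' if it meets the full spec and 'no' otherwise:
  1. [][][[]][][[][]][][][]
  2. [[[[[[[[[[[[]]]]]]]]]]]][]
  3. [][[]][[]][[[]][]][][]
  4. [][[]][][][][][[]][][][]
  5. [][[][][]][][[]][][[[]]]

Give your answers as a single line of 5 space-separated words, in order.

String 1 '[][][[]][][[][]][][][]': depth seq [1 0 1 0 1 2 1 0 1 0 1 2 1 2 1 0 1 0 1 0 1 0]
  -> pairs=11 depth=2 groups=8 -> no
String 2 '[[[[[[[[[[[[]]]]]]]]]]]][]': depth seq [1 2 3 4 5 6 7 8 9 10 11 12 11 10 9 8 7 6 5 4 3 2 1 0 1 0]
  -> pairs=13 depth=12 groups=2 -> yes
String 3 '[][[]][[]][[[]][]][][]': depth seq [1 0 1 2 1 0 1 2 1 0 1 2 3 2 1 2 1 0 1 0 1 0]
  -> pairs=11 depth=3 groups=6 -> no
String 4 '[][[]][][][][][[]][][][]': depth seq [1 0 1 2 1 0 1 0 1 0 1 0 1 0 1 2 1 0 1 0 1 0 1 0]
  -> pairs=12 depth=2 groups=10 -> no
String 5 '[][[][][]][][[]][][[[]]]': depth seq [1 0 1 2 1 2 1 2 1 0 1 0 1 2 1 0 1 0 1 2 3 2 1 0]
  -> pairs=12 depth=3 groups=6 -> no

Answer: no yes no no no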